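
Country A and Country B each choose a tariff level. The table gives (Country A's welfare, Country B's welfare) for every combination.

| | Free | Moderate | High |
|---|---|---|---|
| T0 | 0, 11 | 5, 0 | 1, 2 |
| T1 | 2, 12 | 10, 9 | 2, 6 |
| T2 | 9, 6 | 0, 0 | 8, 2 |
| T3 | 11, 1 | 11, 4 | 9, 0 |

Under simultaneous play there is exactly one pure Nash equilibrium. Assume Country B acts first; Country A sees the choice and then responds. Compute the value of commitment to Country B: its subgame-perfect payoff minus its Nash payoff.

Work backward from Country A's decision.
- Free: BR = T3, leader payoff 1.
- Moderate: BR = T3, leader payoff 4.
- High: BR = T3, leader payoff 0.
Among 1, 4, 0, the best is 4 at Moderate. Subgame-perfect outcome: (T3, Moderate) with payoffs (11, 4).
Now find the simultaneous Nash equilibrium.
Country A's best replies: Free→T3; Moderate→T3; High→T3.
Country B's best replies: T0→Free; T1→Free; T2→Free; T3→Moderate.
Only (T3, Moderate) has each player best-responding; Nash payoffs (11, 4).
Country B's commitment gain: 4 − 4 = 0.

0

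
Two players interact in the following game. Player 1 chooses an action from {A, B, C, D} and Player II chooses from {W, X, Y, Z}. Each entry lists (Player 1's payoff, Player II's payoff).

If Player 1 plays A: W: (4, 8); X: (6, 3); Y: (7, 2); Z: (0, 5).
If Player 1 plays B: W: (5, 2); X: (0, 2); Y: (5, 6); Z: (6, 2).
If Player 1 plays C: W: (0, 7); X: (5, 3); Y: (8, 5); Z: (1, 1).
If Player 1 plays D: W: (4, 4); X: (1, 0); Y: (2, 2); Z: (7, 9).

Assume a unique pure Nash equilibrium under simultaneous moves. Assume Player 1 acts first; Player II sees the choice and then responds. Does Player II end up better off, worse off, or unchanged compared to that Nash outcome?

Backward induction with Player 1 moving first.
- A: BR = W, leader payoff 4.
- B: BR = Y, leader payoff 5.
- C: BR = W, leader payoff 0.
- D: BR = Z, leader payoff 7.
Maximizing over 4, 5, 0, 7, Player 1 chooses D. Subgame-perfect outcome: (D, Z) with payoffs (7, 9).
Under simultaneous play:
Player 1's best replies: W→B; X→A; Y→C; Z→D.
Player II's best replies: A→W; B→Y; C→W; D→Z.
The unique mutual best reply is (D, Z), giving (7, 9).
Player II earns 9 sequentially versus 9 at the Nash outcome: unchanged.

unchanged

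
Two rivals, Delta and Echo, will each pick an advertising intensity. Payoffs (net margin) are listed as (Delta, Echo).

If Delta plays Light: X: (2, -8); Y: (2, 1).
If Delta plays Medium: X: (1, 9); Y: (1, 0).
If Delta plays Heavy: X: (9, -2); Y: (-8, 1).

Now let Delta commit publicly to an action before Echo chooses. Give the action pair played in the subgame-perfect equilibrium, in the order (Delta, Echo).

(Light, Y)

Solve by backward induction (Delta leads).
- Light: Echo compares -8, 1 and picks Y; Delta would get 2.
- Medium: Echo compares 9, 0 and picks X; Delta would get 1.
- Heavy: Echo compares -2, 1 and picks Y; Delta would get -8.
Maximizing over 2, 1, -8, Delta chooses Light. Subgame-perfect outcome: (Light, Y) with payoffs (2, 1).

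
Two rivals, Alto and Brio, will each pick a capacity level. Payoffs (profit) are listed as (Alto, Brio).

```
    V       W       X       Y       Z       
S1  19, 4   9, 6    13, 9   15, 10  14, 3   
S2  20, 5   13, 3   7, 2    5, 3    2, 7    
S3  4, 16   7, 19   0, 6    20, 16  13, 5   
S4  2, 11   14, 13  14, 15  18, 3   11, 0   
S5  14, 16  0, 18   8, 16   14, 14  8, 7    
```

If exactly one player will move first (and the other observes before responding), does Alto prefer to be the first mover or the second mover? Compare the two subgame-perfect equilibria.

second

If Alto leads: Brio's best replies are S1→Y, S2→Z, S3→W, S4→X, S5→W; Alto's induced payoffs 15, 2, 7, 14, 0; outcome (S1, Y), payoffs (15, 10).
If Brio leads: Alto's best replies are V→S2, W→S4, X→S4, Y→S3, Z→S1; Brio's induced payoffs 5, 13, 15, 16, 3; outcome (S3, Y), payoffs (20, 16).
Alto gets 15 moving first and 20 moving second, so Alto prefers to move second.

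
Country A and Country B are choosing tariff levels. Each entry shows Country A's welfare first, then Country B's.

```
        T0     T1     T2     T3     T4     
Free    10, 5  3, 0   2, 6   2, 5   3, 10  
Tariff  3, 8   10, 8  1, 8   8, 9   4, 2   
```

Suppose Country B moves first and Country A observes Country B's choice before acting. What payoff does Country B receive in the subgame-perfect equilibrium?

Country A best-responds to each possible Country B move:
- T0: Country A compares 10, 3 and picks Free; Country B would get 5.
- T1: Country A compares 3, 10 and picks Tariff; Country B would get 8.
- T2: Country A compares 2, 1 and picks Free; Country B would get 6.
- T3: Country A compares 2, 8 and picks Tariff; Country B would get 9.
- T4: Country A compares 3, 4 and picks Tariff; Country B would get 2.
Among 5, 8, 6, 9, 2, the best is 9 at T3. Subgame-perfect outcome: (Tariff, T3) with payoffs (8, 9).

9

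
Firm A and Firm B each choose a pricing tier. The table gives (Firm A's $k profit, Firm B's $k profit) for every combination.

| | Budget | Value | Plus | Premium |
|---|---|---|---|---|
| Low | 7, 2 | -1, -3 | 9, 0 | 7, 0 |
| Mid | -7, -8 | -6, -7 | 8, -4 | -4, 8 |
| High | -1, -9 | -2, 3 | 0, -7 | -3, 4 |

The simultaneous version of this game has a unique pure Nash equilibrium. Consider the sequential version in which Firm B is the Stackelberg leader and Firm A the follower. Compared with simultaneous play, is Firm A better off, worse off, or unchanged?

unchanged

Firm A best-responds to each possible Firm B move:
- Budget: BR = Low, leader payoff 2.
- Value: BR = Low, leader payoff -3.
- Plus: BR = Low, leader payoff 0.
- Premium: BR = Low, leader payoff 0.
Among 2, -3, 0, 0, the best is 2 at Budget. Subgame-perfect outcome: (Low, Budget) with payoffs (7, 2).
For the simultaneous game, intersect best replies.
Firm A's best replies: Budget→Low; Value→Low; Plus→Low; Premium→Low.
Firm B's best replies: Low→Budget; Mid→Premium; High→Premium.
The unique mutual best reply is (Low, Budget), giving (7, 2).
Firm A earns 7 sequentially versus 7 at the Nash outcome: unchanged.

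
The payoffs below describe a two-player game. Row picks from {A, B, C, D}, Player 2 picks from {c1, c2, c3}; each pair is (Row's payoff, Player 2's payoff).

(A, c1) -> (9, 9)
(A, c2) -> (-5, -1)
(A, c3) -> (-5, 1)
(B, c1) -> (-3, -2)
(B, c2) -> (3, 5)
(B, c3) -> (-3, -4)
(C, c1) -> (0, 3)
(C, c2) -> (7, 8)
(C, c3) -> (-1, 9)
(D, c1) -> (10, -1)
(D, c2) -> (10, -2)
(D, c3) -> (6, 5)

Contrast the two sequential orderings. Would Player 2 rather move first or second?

If Row leads: Player 2's best replies are A→c1, B→c2, C→c3, D→c3; Row's induced payoffs 9, 3, -1, 6; outcome (A, c1), payoffs (9, 9).
If Player 2 leads: Row's best replies are c1→D, c2→D, c3→D; Player 2's induced payoffs -1, -2, 5; outcome (D, c3), payoffs (6, 5).
Player 2 gets 5 moving first and 9 moving second, so Player 2 prefers to move second.

second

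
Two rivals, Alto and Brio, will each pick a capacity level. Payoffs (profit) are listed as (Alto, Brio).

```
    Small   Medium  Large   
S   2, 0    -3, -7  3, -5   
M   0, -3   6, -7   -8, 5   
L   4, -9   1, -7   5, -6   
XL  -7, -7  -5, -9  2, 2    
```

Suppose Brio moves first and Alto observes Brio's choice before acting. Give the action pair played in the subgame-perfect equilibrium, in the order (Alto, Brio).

(L, Large)

Backward induction with Brio moving first.
- Small: Alto compares 2, 0, 4, -7 and picks L; Brio would get -9.
- Medium: Alto compares -3, 6, 1, -5 and picks M; Brio would get -7.
- Large: Alto compares 3, -8, 5, 2 and picks L; Brio would get -6.
Maximizing over -9, -7, -6, Brio chooses Large. Subgame-perfect outcome: (L, Large) with payoffs (5, -6).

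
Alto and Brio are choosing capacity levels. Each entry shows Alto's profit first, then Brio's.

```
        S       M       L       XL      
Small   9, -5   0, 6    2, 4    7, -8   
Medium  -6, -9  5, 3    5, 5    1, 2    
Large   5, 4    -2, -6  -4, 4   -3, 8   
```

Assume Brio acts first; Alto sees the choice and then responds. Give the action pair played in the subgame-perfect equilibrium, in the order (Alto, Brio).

(Medium, L)

Backward induction with Brio moving first.
- S → Alto plays Small (best of 9, -6, 5); Brio gets -5.
- M → Alto plays Medium (best of 0, 5, -2); Brio gets 3.
- L → Alto plays Medium (best of 2, 5, -4); Brio gets 5.
- XL → Alto plays Small (best of 7, 1, -3); Brio gets -8.
Among -5, 3, 5, -8, the best is 5 at L. Subgame-perfect outcome: (Medium, L) with payoffs (5, 5).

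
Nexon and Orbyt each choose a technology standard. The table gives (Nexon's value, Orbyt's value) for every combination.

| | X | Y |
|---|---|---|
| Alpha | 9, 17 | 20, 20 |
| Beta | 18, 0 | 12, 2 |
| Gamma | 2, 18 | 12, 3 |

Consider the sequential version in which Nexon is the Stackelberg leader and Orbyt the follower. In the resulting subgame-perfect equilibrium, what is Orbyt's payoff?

20

Backward induction with Nexon moving first.
- Alpha: BR = Y, leader payoff 20.
- Beta: BR = Y, leader payoff 12.
- Gamma: BR = X, leader payoff 2.
Maximizing over 20, 12, 2, Nexon chooses Alpha. Subgame-perfect outcome: (Alpha, Y) with payoffs (20, 20).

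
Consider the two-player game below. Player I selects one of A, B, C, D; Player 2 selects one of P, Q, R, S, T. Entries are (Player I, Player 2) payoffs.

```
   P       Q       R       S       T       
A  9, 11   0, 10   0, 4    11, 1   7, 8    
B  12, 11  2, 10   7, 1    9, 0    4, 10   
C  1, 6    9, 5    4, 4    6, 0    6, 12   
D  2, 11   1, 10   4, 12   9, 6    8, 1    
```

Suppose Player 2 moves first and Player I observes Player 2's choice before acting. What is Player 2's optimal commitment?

Backward induction with Player 2 moving first.
- P: Player I compares 9, 12, 1, 2 and picks B; Player 2 would get 11.
- Q: Player I compares 0, 2, 9, 1 and picks C; Player 2 would get 5.
- R: Player I compares 0, 7, 4, 4 and picks B; Player 2 would get 1.
- S: Player I compares 11, 9, 6, 9 and picks A; Player 2 would get 1.
- T: Player I compares 7, 4, 6, 8 and picks D; Player 2 would get 1.
Player 2's induced payoffs are 11, 5, 1, 1, 1, so Player 2 commits to P. Subgame-perfect outcome: (B, P) with payoffs (12, 11).

P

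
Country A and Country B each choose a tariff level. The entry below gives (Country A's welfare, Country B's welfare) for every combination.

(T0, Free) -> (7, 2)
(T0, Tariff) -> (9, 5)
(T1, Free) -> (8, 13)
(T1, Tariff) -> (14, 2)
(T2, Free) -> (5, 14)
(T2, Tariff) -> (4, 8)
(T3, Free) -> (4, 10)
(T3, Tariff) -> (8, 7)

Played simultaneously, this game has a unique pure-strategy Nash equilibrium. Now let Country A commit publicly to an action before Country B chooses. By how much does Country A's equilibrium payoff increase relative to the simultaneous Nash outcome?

Backward induction with Country A moving first.
- T0 → Country B plays Tariff (best of 2, 5); Country A gets 9.
- T1 → Country B plays Free (best of 13, 2); Country A gets 8.
- T2 → Country B plays Free (best of 14, 8); Country A gets 5.
- T3 → Country B plays Free (best of 10, 7); Country A gets 4.
Among 9, 8, 5, 4, the best is 9 at T0. Subgame-perfect outcome: (T0, Tariff) with payoffs (9, 5).
For the simultaneous game, intersect best replies.
Country A's best replies: Free→T1; Tariff→T1.
Country B's best replies: T0→Tariff; T1→Free; T2→Free; T3→Free.
Only (T1, Free) has each player best-responding; Nash payoffs (8, 13).
Country A's commitment gain: 9 − 8 = 1.

1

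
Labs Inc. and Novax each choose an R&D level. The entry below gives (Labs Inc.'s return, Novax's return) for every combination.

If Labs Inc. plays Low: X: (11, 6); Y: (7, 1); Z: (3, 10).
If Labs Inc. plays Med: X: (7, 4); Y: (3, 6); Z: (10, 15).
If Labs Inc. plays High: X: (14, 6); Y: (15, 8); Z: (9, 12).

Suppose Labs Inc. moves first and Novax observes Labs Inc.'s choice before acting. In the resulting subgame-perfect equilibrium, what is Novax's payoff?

Work backward from Novax's decision.
- Low: Novax compares 6, 1, 10 and picks Z; Labs Inc. would get 3.
- Med: Novax compares 4, 6, 15 and picks Z; Labs Inc. would get 10.
- High: Novax compares 6, 8, 12 and picks Z; Labs Inc. would get 9.
Among 3, 10, 9, the best is 10 at Med. Subgame-perfect outcome: (Med, Z) with payoffs (10, 15).

15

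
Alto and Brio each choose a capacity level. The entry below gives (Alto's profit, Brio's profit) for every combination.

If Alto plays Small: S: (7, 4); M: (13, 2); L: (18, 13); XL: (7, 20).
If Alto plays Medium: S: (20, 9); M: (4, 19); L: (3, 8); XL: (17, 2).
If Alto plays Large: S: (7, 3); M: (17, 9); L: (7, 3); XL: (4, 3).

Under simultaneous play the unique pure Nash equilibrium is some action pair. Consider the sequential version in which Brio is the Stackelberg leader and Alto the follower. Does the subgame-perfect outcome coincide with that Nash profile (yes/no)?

no

Alto best-responds to each possible Brio move:
- S: Alto compares 7, 20, 7 and picks Medium; Brio would get 9.
- M: Alto compares 13, 4, 17 and picks Large; Brio would get 9.
- L: Alto compares 18, 3, 7 and picks Small; Brio would get 13.
- XL: Alto compares 7, 17, 4 and picks Medium; Brio would get 2.
Brio's induced payoffs are 9, 9, 13, 2, so Brio commits to L. Subgame-perfect outcome: (Small, L) with payoffs (18, 13).
Under simultaneous play:
Alto's best replies: S→Medium; M→Large; L→Small; XL→Medium.
Brio's best replies: Small→XL; Medium→M; Large→M.
Only (Large, M) has each player best-responding; Nash payoffs (17, 9).
Sequential outcome (Small, L) differs from the Nash profile (Large, M).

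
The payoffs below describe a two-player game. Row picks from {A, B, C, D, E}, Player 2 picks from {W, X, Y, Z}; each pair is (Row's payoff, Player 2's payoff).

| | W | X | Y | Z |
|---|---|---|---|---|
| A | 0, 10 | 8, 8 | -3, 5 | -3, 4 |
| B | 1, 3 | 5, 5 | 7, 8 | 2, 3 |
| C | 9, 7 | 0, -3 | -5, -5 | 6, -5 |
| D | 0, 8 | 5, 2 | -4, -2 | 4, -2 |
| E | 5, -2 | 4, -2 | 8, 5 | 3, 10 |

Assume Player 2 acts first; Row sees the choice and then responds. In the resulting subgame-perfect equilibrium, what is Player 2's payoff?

Solve by backward induction (Player 2 leads).
- W → Row plays C (best of 0, 1, 9, 0, 5); Player 2 gets 7.
- X → Row plays A (best of 8, 5, 0, 5, 4); Player 2 gets 8.
- Y → Row plays E (best of -3, 7, -5, -4, 8); Player 2 gets 5.
- Z → Row plays C (best of -3, 2, 6, 4, 3); Player 2 gets -5.
Maximizing over 7, 8, 5, -5, Player 2 chooses X. Subgame-perfect outcome: (A, X) with payoffs (8, 8).

8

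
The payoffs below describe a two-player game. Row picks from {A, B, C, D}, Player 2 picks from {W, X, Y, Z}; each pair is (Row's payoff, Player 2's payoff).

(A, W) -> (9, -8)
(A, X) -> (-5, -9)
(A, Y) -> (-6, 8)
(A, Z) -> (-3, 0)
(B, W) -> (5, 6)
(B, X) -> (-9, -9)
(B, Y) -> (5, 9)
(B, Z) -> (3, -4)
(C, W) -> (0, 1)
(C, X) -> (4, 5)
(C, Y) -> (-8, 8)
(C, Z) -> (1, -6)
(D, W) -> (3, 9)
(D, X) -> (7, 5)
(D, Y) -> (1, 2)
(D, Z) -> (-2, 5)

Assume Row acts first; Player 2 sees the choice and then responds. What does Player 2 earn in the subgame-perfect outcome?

Backward induction with Row moving first.
- A: BR = Y, leader payoff -6.
- B: BR = Y, leader payoff 5.
- C: BR = Y, leader payoff -8.
- D: BR = W, leader payoff 3.
Maximizing over -6, 5, -8, 3, Row chooses B. Subgame-perfect outcome: (B, Y) with payoffs (5, 9).

9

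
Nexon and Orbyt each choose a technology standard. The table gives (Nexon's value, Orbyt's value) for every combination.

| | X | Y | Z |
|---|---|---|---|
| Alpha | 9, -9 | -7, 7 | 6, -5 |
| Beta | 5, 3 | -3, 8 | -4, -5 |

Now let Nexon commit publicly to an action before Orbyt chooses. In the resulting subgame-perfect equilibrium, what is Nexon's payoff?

-3

Orbyt best-responds to each possible Nexon move:
- Alpha → Orbyt plays Y (best of -9, 7, -5); Nexon gets -7.
- Beta → Orbyt plays Y (best of 3, 8, -5); Nexon gets -3.
Among -7, -3, the best is -3 at Beta. Subgame-perfect outcome: (Beta, Y) with payoffs (-3, 8).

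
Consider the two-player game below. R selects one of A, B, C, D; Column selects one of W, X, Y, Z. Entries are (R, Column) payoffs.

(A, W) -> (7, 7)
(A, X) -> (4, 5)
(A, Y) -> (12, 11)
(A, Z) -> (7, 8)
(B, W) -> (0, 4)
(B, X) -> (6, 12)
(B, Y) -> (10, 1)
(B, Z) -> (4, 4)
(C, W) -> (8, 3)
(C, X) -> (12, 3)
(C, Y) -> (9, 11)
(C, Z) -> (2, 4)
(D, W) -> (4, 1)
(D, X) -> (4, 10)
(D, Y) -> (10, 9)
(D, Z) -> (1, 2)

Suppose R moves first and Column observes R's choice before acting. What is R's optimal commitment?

Backward induction with R moving first.
- A: BR = Y, leader payoff 12.
- B: BR = X, leader payoff 6.
- C: BR = Y, leader payoff 9.
- D: BR = X, leader payoff 4.
R's induced payoffs are 12, 6, 9, 4, so R commits to A. Subgame-perfect outcome: (A, Y) with payoffs (12, 11).

A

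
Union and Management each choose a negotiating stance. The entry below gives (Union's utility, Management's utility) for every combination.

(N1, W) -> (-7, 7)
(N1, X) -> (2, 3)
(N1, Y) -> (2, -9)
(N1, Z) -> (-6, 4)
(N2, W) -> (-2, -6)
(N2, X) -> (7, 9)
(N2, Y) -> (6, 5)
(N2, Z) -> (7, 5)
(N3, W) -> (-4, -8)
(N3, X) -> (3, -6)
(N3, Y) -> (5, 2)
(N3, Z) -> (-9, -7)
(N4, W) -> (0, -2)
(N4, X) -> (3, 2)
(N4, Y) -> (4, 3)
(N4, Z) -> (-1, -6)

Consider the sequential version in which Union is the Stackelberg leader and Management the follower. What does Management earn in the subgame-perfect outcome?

9

Management best-responds to each possible Union move:
- N1: Management compares 7, 3, -9, 4 and picks W; Union would get -7.
- N2: Management compares -6, 9, 5, 5 and picks X; Union would get 7.
- N3: Management compares -8, -6, 2, -7 and picks Y; Union would get 5.
- N4: Management compares -2, 2, 3, -6 and picks Y; Union would get 4.
Maximizing over -7, 7, 5, 4, Union chooses N2. Subgame-perfect outcome: (N2, X) with payoffs (7, 9).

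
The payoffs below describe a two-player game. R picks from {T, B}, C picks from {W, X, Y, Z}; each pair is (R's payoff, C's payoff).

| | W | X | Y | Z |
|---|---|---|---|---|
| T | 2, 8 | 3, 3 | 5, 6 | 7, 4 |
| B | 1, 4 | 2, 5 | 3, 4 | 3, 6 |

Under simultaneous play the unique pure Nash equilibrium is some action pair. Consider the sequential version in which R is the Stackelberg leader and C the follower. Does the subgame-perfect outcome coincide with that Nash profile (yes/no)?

no

Backward induction with R moving first.
- T: BR = W, leader payoff 2.
- B: BR = Z, leader payoff 3.
Among 2, 3, the best is 3 at B. Subgame-perfect outcome: (B, Z) with payoffs (3, 6).
For the simultaneous game, intersect best replies.
R's best replies: W→T; X→T; Y→T; Z→T.
C's best replies: T→W; B→Z.
Only (T, W) has each player best-responding; Nash payoffs (2, 8).
Sequential outcome (B, Z) differs from the Nash profile (T, W).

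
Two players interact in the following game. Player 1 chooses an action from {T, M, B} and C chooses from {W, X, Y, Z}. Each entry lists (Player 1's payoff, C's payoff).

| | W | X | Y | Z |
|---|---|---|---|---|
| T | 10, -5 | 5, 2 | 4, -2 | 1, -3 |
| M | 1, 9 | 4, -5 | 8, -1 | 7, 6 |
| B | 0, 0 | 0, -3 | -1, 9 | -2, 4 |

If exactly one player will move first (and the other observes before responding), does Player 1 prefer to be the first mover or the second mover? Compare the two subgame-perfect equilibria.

If Player 1 leads: C's best replies are T→X, M→W, B→Y; Player 1's induced payoffs 5, 1, -1; outcome (T, X), payoffs (5, 2).
If C leads: Player 1's best replies are W→T, X→T, Y→M, Z→M; C's induced payoffs -5, 2, -1, 6; outcome (M, Z), payoffs (7, 6).
Player 1 gets 5 moving first and 7 moving second, so Player 1 prefers to move second.

second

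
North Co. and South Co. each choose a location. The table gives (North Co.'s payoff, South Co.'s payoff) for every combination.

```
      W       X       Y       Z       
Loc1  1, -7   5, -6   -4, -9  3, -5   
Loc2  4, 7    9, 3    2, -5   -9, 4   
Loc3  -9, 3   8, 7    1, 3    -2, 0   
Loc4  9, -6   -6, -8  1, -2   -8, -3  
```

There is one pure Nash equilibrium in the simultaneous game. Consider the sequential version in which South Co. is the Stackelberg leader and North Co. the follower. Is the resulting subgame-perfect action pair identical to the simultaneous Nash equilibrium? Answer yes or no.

no

Backward induction with South Co. moving first.
- W: BR = Loc4, leader payoff -6.
- X: BR = Loc2, leader payoff 3.
- Y: BR = Loc2, leader payoff -5.
- Z: BR = Loc1, leader payoff -5.
Among -6, 3, -5, -5, the best is 3 at X. Subgame-perfect outcome: (Loc2, X) with payoffs (9, 3).
For the simultaneous game, intersect best replies.
North Co.'s best replies: W→Loc4; X→Loc2; Y→Loc2; Z→Loc1.
South Co.'s best replies: Loc1→Z; Loc2→W; Loc3→X; Loc4→Y.
Only (Loc1, Z) has each player best-responding; Nash payoffs (3, -5).
Sequential outcome (Loc2, X) differs from the Nash profile (Loc1, Z).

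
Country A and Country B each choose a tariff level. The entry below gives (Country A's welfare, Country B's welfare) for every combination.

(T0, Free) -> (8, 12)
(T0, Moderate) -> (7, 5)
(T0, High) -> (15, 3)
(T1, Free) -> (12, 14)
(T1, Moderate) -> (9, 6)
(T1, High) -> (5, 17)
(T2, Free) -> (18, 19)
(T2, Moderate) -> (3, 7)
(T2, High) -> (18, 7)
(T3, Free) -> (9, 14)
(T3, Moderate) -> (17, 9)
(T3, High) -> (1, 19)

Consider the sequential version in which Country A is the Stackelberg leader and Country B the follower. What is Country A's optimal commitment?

T2

Backward induction with Country A moving first.
- T0 → Country B plays Free (best of 12, 5, 3); Country A gets 8.
- T1 → Country B plays High (best of 14, 6, 17); Country A gets 5.
- T2 → Country B plays Free (best of 19, 7, 7); Country A gets 18.
- T3 → Country B plays High (best of 14, 9, 19); Country A gets 1.
Among 8, 5, 18, 1, the best is 18 at T2. Subgame-perfect outcome: (T2, Free) with payoffs (18, 19).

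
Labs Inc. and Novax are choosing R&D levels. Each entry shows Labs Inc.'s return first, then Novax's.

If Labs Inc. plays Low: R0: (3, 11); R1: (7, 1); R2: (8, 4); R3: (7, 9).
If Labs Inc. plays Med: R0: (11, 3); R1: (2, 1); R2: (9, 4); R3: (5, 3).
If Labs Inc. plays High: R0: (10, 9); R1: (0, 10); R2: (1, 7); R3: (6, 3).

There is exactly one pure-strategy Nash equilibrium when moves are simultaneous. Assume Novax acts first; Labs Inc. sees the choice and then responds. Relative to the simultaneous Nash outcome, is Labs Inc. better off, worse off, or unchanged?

worse off

Solve by backward induction (Novax leads).
- R0 → Labs Inc. plays Med (best of 3, 11, 10); Novax gets 3.
- R1 → Labs Inc. plays Low (best of 7, 2, 0); Novax gets 1.
- R2 → Labs Inc. plays Med (best of 8, 9, 1); Novax gets 4.
- R3 → Labs Inc. plays Low (best of 7, 5, 6); Novax gets 9.
Maximizing over 3, 1, 4, 9, Novax chooses R3. Subgame-perfect outcome: (Low, R3) with payoffs (7, 9).
Now find the simultaneous Nash equilibrium.
Labs Inc.'s best replies: R0→Med; R1→Low; R2→Med; R3→Low.
Novax's best replies: Low→R0; Med→R2; High→R1.
Only (Med, R2) has each player best-responding; Nash payoffs (9, 4).
Labs Inc. earns 7 sequentially versus 9 at the Nash outcome: worse off.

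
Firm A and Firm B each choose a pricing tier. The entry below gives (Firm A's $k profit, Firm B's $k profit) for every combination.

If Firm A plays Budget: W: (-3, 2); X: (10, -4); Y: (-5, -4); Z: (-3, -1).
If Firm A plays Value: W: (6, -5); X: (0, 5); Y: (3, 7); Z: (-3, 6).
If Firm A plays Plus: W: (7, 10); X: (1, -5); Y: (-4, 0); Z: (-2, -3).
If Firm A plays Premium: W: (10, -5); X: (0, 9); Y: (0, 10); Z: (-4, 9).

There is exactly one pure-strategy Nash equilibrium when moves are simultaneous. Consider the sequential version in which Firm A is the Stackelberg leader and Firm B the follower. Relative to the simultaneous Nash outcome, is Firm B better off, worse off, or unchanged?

Firm B best-responds to each possible Firm A move:
- Budget: Firm B compares 2, -4, -4, -1 and picks W; Firm A would get -3.
- Value: Firm B compares -5, 5, 7, 6 and picks Y; Firm A would get 3.
- Plus: Firm B compares 10, -5, 0, -3 and picks W; Firm A would get 7.
- Premium: Firm B compares -5, 9, 10, 9 and picks Y; Firm A would get 0.
Among -3, 3, 7, 0, the best is 7 at Plus. Subgame-perfect outcome: (Plus, W) with payoffs (7, 10).
Under simultaneous play:
Firm A's best replies: W→Premium; X→Budget; Y→Value; Z→Plus.
Firm B's best replies: Budget→W; Value→Y; Plus→W; Premium→Y.
The unique mutual best reply is (Value, Y), giving (3, 7).
Firm B earns 10 sequentially versus 7 at the Nash outcome: better off.

better off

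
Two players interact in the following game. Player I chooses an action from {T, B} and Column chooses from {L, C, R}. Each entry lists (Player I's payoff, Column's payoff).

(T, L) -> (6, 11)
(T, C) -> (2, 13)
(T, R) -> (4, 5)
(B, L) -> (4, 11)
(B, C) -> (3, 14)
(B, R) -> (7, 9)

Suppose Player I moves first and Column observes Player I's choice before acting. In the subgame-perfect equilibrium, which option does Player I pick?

B

Backward induction with Player I moving first.
- T: Column compares 11, 13, 5 and picks C; Player I would get 2.
- B: Column compares 11, 14, 9 and picks C; Player I would get 3.
Maximizing over 2, 3, Player I chooses B. Subgame-perfect outcome: (B, C) with payoffs (3, 14).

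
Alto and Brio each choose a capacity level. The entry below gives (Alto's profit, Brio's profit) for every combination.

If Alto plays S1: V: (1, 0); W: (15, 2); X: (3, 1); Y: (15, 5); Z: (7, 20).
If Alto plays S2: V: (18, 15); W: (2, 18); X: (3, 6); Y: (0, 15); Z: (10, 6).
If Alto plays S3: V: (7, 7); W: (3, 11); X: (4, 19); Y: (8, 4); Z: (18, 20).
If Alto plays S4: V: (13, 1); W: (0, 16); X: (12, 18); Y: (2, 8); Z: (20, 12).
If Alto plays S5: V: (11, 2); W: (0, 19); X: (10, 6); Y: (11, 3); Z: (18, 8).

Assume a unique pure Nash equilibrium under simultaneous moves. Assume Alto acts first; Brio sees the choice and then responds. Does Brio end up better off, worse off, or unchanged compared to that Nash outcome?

better off

Solve by backward induction (Alto leads).
- S1: Brio compares 0, 2, 1, 5, 20 and picks Z; Alto would get 7.
- S2: Brio compares 15, 18, 6, 15, 6 and picks W; Alto would get 2.
- S3: Brio compares 7, 11, 19, 4, 20 and picks Z; Alto would get 18.
- S4: Brio compares 1, 16, 18, 8, 12 and picks X; Alto would get 12.
- S5: Brio compares 2, 19, 6, 3, 8 and picks W; Alto would get 0.
Among 7, 2, 18, 12, 0, the best is 18 at S3. Subgame-perfect outcome: (S3, Z) with payoffs (18, 20).
Now find the simultaneous Nash equilibrium.
Alto's best replies: V→S2; W→S1; X→S4; Y→S1; Z→S4.
Brio's best replies: S1→Z; S2→W; S3→Z; S4→X; S5→W.
The unique mutual best reply is (S4, X), giving (12, 18).
Brio earns 20 sequentially versus 18 at the Nash outcome: better off.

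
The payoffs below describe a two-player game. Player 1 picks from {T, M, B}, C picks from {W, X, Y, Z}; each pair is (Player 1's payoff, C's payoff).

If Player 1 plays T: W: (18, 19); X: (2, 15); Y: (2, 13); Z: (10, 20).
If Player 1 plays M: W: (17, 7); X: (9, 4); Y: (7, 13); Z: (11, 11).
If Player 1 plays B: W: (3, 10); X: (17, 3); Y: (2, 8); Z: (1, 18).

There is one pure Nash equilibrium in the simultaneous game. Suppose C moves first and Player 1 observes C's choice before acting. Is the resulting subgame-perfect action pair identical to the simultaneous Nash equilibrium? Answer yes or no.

no

Solve by backward induction (C leads).
- W: BR = T, leader payoff 19.
- X: BR = B, leader payoff 3.
- Y: BR = M, leader payoff 13.
- Z: BR = M, leader payoff 11.
Maximizing over 19, 3, 13, 11, C chooses W. Subgame-perfect outcome: (T, W) with payoffs (18, 19).
Now find the simultaneous Nash equilibrium.
Player 1's best replies: W→T; X→B; Y→M; Z→M.
C's best replies: T→Z; M→Y; B→Z.
Only (M, Y) has each player best-responding; Nash payoffs (7, 13).
Sequential outcome (T, W) differs from the Nash profile (M, Y).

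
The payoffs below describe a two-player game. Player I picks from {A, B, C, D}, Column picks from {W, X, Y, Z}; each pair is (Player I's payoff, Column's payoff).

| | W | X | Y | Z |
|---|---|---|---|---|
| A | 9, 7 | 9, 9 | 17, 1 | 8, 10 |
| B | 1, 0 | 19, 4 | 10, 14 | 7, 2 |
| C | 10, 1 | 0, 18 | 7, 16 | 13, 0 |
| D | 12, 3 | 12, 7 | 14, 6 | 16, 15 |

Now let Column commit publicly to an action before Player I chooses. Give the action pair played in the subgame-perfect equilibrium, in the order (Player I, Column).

(D, Z)

Solve by backward induction (Column leads).
- W: Player I compares 9, 1, 10, 12 and picks D; Column would get 3.
- X: Player I compares 9, 19, 0, 12 and picks B; Column would get 4.
- Y: Player I compares 17, 10, 7, 14 and picks A; Column would get 1.
- Z: Player I compares 8, 7, 13, 16 and picks D; Column would get 15.
Among 3, 4, 1, 15, the best is 15 at Z. Subgame-perfect outcome: (D, Z) with payoffs (16, 15).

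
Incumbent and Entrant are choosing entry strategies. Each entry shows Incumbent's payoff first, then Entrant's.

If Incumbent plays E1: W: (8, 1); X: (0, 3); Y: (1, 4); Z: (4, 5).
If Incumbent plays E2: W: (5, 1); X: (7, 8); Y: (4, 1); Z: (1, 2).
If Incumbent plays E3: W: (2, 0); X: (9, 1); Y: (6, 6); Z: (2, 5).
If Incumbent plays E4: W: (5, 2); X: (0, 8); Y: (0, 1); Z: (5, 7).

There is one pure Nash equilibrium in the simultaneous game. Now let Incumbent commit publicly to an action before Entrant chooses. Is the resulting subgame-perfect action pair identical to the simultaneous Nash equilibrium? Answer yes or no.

no

Work backward from Entrant's decision.
- E1: Entrant compares 1, 3, 4, 5 and picks Z; Incumbent would get 4.
- E2: Entrant compares 1, 8, 1, 2 and picks X; Incumbent would get 7.
- E3: Entrant compares 0, 1, 6, 5 and picks Y; Incumbent would get 6.
- E4: Entrant compares 2, 8, 1, 7 and picks X; Incumbent would get 0.
Incumbent's induced payoffs are 4, 7, 6, 0, so Incumbent commits to E2. Subgame-perfect outcome: (E2, X) with payoffs (7, 8).
For the simultaneous game, intersect best replies.
Incumbent's best replies: W→E1; X→E3; Y→E3; Z→E4.
Entrant's best replies: E1→Z; E2→X; E3→Y; E4→X.
The unique mutual best reply is (E3, Y), giving (6, 6).
Sequential outcome (E2, X) differs from the Nash profile (E3, Y).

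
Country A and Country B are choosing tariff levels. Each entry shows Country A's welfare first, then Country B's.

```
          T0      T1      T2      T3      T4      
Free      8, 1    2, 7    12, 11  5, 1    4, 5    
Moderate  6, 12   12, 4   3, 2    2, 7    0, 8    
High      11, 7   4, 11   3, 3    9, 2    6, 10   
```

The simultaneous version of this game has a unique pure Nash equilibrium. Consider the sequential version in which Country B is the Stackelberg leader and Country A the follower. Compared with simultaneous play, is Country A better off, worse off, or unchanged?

unchanged

Solve by backward induction (Country B leads).
- T0 → Country A plays High (best of 8, 6, 11); Country B gets 7.
- T1 → Country A plays Moderate (best of 2, 12, 4); Country B gets 4.
- T2 → Country A plays Free (best of 12, 3, 3); Country B gets 11.
- T3 → Country A plays High (best of 5, 2, 9); Country B gets 2.
- T4 → Country A plays High (best of 4, 0, 6); Country B gets 10.
Among 7, 4, 11, 2, 10, the best is 11 at T2. Subgame-perfect outcome: (Free, T2) with payoffs (12, 11).
Now find the simultaneous Nash equilibrium.
Country A's best replies: T0→High; T1→Moderate; T2→Free; T3→High; T4→High.
Country B's best replies: Free→T2; Moderate→T0; High→T1.
The unique mutual best reply is (Free, T2), giving (12, 11).
Country A earns 12 sequentially versus 12 at the Nash outcome: unchanged.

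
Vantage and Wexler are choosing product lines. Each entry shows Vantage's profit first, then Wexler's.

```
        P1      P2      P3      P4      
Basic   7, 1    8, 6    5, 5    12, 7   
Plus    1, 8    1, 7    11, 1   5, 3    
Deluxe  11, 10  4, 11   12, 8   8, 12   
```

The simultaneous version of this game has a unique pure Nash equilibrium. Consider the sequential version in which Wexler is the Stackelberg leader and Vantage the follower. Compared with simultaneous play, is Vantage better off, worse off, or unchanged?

Solve by backward induction (Wexler leads).
- P1: BR = Deluxe, leader payoff 10.
- P2: BR = Basic, leader payoff 6.
- P3: BR = Deluxe, leader payoff 8.
- P4: BR = Basic, leader payoff 7.
Among 10, 6, 8, 7, the best is 10 at P1. Subgame-perfect outcome: (Deluxe, P1) with payoffs (11, 10).
Now find the simultaneous Nash equilibrium.
Vantage's best replies: P1→Deluxe; P2→Basic; P3→Deluxe; P4→Basic.
Wexler's best replies: Basic→P4; Plus→P1; Deluxe→P4.
The unique mutual best reply is (Basic, P4), giving (12, 7).
Vantage earns 11 sequentially versus 12 at the Nash outcome: worse off.

worse off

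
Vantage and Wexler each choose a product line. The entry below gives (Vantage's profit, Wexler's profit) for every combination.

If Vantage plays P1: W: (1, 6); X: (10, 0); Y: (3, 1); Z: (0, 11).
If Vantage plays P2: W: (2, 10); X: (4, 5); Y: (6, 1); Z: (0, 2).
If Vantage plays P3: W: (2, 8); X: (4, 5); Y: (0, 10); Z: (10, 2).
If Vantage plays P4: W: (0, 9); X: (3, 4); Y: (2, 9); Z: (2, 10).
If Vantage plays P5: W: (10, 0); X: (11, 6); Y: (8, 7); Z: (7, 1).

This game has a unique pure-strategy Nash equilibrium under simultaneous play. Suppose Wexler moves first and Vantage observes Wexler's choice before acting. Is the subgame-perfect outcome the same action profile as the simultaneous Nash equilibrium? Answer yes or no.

Work backward from Vantage's decision.
- W: Vantage compares 1, 2, 2, 0, 10 and picks P5; Wexler would get 0.
- X: Vantage compares 10, 4, 4, 3, 11 and picks P5; Wexler would get 6.
- Y: Vantage compares 3, 6, 0, 2, 8 and picks P5; Wexler would get 7.
- Z: Vantage compares 0, 0, 10, 2, 7 and picks P3; Wexler would get 2.
Maximizing over 0, 6, 7, 2, Wexler chooses Y. Subgame-perfect outcome: (P5, Y) with payoffs (8, 7).
For the simultaneous game, intersect best replies.
Vantage's best replies: W→P5; X→P5; Y→P5; Z→P3.
Wexler's best replies: P1→Z; P2→W; P3→Y; P4→Z; P5→Y.
The unique mutual best reply is (P5, Y), giving (8, 7).
Sequential outcome (P5, Y) coincides with the Nash profile (P5, Y).

yes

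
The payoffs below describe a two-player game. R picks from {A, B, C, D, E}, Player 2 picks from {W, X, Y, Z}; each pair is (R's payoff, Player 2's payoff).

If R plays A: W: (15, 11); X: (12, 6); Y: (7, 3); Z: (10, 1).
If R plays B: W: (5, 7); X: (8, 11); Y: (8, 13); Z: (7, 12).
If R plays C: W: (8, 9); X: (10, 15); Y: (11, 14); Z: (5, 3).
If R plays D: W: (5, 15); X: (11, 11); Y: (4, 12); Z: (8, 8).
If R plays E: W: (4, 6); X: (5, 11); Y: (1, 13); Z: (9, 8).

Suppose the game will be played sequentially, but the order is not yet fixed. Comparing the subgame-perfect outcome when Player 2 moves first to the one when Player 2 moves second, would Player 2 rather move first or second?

If R leads: Player 2's best replies are A→W, B→Y, C→X, D→W, E→Y; R's induced payoffs 15, 8, 10, 5, 1; outcome (A, W), payoffs (15, 11).
If Player 2 leads: R's best replies are W→A, X→A, Y→C, Z→A; Player 2's induced payoffs 11, 6, 14, 1; outcome (C, Y), payoffs (11, 14).
Player 2 gets 14 moving first and 11 moving second, so Player 2 prefers to move first.

first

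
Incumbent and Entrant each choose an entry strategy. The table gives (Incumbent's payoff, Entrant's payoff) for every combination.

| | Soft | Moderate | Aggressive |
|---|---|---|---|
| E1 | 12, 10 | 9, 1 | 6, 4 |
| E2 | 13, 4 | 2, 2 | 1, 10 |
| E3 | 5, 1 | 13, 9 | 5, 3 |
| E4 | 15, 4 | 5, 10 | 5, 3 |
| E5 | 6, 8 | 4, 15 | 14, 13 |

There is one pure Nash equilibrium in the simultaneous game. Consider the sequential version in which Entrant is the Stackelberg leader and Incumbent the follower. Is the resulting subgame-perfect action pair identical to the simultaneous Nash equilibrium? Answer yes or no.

no

Backward induction with Entrant moving first.
- Soft: BR = E4, leader payoff 4.
- Moderate: BR = E3, leader payoff 9.
- Aggressive: BR = E5, leader payoff 13.
Maximizing over 4, 9, 13, Entrant chooses Aggressive. Subgame-perfect outcome: (E5, Aggressive) with payoffs (14, 13).
Now find the simultaneous Nash equilibrium.
Incumbent's best replies: Soft→E4; Moderate→E3; Aggressive→E5.
Entrant's best replies: E1→Soft; E2→Aggressive; E3→Moderate; E4→Moderate; E5→Moderate.
Only (E3, Moderate) has each player best-responding; Nash payoffs (13, 9).
Sequential outcome (E5, Aggressive) differs from the Nash profile (E3, Moderate).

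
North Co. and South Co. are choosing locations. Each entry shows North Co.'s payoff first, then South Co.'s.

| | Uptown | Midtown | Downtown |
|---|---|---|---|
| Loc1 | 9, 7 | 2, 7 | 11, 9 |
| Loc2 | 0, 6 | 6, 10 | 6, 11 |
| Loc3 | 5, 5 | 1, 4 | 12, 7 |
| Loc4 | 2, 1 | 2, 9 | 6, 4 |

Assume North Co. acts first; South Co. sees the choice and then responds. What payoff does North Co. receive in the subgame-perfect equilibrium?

12

Work backward from South Co.'s decision.
- Loc1 → South Co. plays Downtown (best of 7, 7, 9); North Co. gets 11.
- Loc2 → South Co. plays Downtown (best of 6, 10, 11); North Co. gets 6.
- Loc3 → South Co. plays Downtown (best of 5, 4, 7); North Co. gets 12.
- Loc4 → South Co. plays Midtown (best of 1, 9, 4); North Co. gets 2.
North Co.'s induced payoffs are 11, 6, 12, 2, so North Co. commits to Loc3. Subgame-perfect outcome: (Loc3, Downtown) with payoffs (12, 7).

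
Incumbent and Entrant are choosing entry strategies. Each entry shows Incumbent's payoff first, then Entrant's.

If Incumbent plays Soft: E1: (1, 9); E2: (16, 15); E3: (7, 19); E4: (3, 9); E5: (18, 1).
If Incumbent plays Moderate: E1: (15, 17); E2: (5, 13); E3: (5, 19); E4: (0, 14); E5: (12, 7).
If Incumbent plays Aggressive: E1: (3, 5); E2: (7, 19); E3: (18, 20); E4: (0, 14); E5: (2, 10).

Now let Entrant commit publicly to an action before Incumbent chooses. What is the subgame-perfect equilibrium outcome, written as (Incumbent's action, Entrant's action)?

Work backward from Incumbent's decision.
- E1: BR = Moderate, leader payoff 17.
- E2: BR = Soft, leader payoff 15.
- E3: BR = Aggressive, leader payoff 20.
- E4: BR = Soft, leader payoff 9.
- E5: BR = Soft, leader payoff 1.
Entrant's induced payoffs are 17, 15, 20, 9, 1, so Entrant commits to E3. Subgame-perfect outcome: (Aggressive, E3) with payoffs (18, 20).

(Aggressive, E3)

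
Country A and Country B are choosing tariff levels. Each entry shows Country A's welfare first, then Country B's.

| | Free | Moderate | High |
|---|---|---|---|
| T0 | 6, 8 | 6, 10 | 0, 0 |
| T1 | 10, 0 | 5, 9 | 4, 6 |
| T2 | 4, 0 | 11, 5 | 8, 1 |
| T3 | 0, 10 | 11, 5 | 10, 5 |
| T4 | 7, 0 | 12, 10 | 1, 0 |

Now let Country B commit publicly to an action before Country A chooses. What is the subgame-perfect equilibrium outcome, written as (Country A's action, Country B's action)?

(T4, Moderate)

Solve by backward induction (Country B leads).
- Free → Country A plays T1 (best of 6, 10, 4, 0, 7); Country B gets 0.
- Moderate → Country A plays T4 (best of 6, 5, 11, 11, 12); Country B gets 10.
- High → Country A plays T3 (best of 0, 4, 8, 10, 1); Country B gets 5.
Maximizing over 0, 10, 5, Country B chooses Moderate. Subgame-perfect outcome: (T4, Moderate) with payoffs (12, 10).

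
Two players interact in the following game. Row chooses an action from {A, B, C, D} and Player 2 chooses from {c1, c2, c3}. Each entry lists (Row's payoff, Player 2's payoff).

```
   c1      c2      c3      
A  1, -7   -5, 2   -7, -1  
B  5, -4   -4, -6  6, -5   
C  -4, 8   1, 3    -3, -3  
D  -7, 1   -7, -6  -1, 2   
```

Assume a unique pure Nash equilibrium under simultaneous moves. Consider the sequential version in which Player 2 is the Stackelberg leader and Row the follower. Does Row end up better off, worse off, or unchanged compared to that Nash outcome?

Backward induction with Player 2 moving first.
- c1: BR = B, leader payoff -4.
- c2: BR = C, leader payoff 3.
- c3: BR = B, leader payoff -5.
Among -4, 3, -5, the best is 3 at c2. Subgame-perfect outcome: (C, c2) with payoffs (1, 3).
Now find the simultaneous Nash equilibrium.
Row's best replies: c1→B; c2→C; c3→B.
Player 2's best replies: A→c2; B→c1; C→c1; D→c3.
Only (B, c1) has each player best-responding; Nash payoffs (5, -4).
Row earns 1 sequentially versus 5 at the Nash outcome: worse off.

worse off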